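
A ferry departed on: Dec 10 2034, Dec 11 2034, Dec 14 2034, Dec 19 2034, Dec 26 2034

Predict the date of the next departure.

Jan 4 2035

The spacing grows by 2 each time: 1, 3, 5, 7 days.
Next gap: 9 days. Dec 26 2034 + 9 days = Jan 4 2035.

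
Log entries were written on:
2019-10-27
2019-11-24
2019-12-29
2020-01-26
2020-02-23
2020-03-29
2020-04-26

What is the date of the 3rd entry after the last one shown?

2020-07-26

All Sundays; the gaps (28, 35, 28, 28, 35, 28) vary with month length.
This is the last Sunday of each month.
May 2020 ends with Sunday 2020-05-31.
June 2020 ends with Sunday 2020-06-28.
July 2020 ends with Sunday 2020-07-26.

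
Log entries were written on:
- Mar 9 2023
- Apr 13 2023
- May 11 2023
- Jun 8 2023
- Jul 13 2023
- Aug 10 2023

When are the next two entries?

These are Thursdays at 28- or 35-day spacing (35, 28, 28, 35, 28).
The pattern: 2nd Thursday of the month.
September 2023 — 2nd Thursday is Sep 14 2023.
October 2023 — 2nd Thursday is Oct 12 2023.

Sep 14 2023, Oct 12 2023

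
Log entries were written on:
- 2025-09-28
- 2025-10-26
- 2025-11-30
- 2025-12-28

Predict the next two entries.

All Sundays; the gaps (28, 35, 28) vary with month length.
This is the last Sunday of each month.
Last Sunday of January 2026: 2026-01-25.
February 2026 ends with Sunday 2026-02-22.

2026-01-25, 2026-02-22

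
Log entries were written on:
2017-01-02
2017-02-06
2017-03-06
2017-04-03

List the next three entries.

2017-05-01, 2017-06-05, 2017-07-03

Gaps: 35, 28, 28 days — a mix of 28 and 35. Every date is a Monday.
Each is the 1st Monday of its month.
May 2017 — 1st Monday is 2017-05-01.
June 2017 — 1st Monday is 2017-06-05.
July 2017 — 1st Monday is 2017-07-03.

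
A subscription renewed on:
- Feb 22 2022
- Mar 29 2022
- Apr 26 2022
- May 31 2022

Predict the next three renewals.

All Tuesdays; the gaps (35, 28, 35) vary with month length.
This is the last Tuesday of each month.
June 2022 ends with Tuesday Jun 28 2022.
Last Tuesday of July 2022: Jul 26 2022.
Last Tuesday of August 2022: Aug 30 2022.

Jun 28 2022, Jul 26 2022, Aug 30 2022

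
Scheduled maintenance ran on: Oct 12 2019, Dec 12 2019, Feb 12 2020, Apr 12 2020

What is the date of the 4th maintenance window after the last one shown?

Dec 12 2020

Gaps: 61, 62, 60 days — not constant. Every event is on the 12th of the month.
Pattern: the 12th of every 2 months.
June 2020: Jun 12 2020.
August 2020: Aug 12 2020.
October 2020: Oct 12 2020.
December 2020: Dec 12 2020.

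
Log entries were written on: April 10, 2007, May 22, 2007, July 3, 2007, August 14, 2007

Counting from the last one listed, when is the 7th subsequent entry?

June 3, 2008

Gaps between consecutive events: 42, 42, 42 days — a constant 42-day interval.
August 14, 2007 + 42 days = September 25, 2007.
September 25, 2007 + 42 days = November 6, 2007.
November 6, 2007 + 42 days = December 18, 2007.
December 18, 2007 + 42 days = January 29, 2008.
January 29, 2008 + 42 days = March 11, 2008.
March 11, 2008 + 42 days = April 22, 2008.
April 22, 2008 + 42 days = June 3, 2008.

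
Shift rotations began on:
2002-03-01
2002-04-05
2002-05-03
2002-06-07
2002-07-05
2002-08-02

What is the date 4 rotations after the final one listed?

All dates are Fridays, 35, 28, 35, 28, 28 days apart.
Specifically, the 1st Friday of each month.
September 2002 — 1st Friday is 2002-09-06.
1st Friday of October 2002: 2002-10-04.
November 2002 — 1st Friday is 2002-11-01.
1st Friday of December 2002: 2002-12-06.

2002-12-06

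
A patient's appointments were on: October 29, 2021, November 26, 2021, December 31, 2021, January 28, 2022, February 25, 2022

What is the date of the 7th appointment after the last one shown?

These are Fridays with 28, 35, 28, 28-day gaps.
Each is the final Friday of its month — October 29, 2021 is past the 28th, so '4th Friday' doesn't fit.
Last Friday of March 2022: March 25, 2022.
April 2022 ends with Friday April 29, 2022.
Last Friday of May 2022: May 27, 2022.
June 2022 ends with Friday June 24, 2022.
Last Friday of July 2022: July 29, 2022.
August 2022 ends with Friday August 26, 2022.
September 2022 ends with Friday September 30, 2022.

September 30, 2022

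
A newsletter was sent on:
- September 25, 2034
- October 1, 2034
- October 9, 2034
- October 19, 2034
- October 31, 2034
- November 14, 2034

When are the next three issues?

November 30, 2034; December 18, 2034; January 7, 2035

Gaps: 6, 8, 10, 12, 14 days — each gap is 2 larger than the previous one.
Next gap: 16 days. November 14, 2034 + 16 days = November 30, 2034.
Next gap: 18 days. November 30, 2034 + 18 days = December 18, 2034.
Next gap: 20 days. December 18, 2034 + 20 days = January 7, 2035.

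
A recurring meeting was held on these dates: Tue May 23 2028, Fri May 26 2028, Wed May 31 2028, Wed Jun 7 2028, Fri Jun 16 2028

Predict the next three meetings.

Tue Jun 27 2028, Mon Jul 10 2028, Tue Jul 25 2028

Intervals are 3, 5, 7, 9 days — an arithmetic progression with common difference 2.
Next gap: 11 days. Fri Jun 16 2028 + 11 days = Tue Jun 27 2028.
Next gap: 13 days. Tue Jun 27 2028 + 13 days = Mon Jul 10 2028.
Next gap: 15 days. Mon Jul 10 2028 + 15 days = Tue Jul 25 2028.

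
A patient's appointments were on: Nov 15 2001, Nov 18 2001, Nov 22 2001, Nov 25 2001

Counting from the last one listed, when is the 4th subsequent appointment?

The gap pattern 3, 4, 3 repeats every 2 events.
These are the Thursdays and Sundays of each week.
Next Thursday: Nov 29 2001.
The following Sunday is Dec 2 2001.
The following Thursday is Dec 6 2001.
The following Sunday is Dec 9 2001.

Dec 9 2001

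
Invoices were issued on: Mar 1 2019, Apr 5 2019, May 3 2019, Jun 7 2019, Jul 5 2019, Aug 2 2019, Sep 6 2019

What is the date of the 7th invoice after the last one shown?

All dates are Fridays, 35, 28, 35, 28, 28, 35 days apart.
Specifically, the 1st Friday of each month.
1st Friday of October 2019: Oct 4 2019.
1st Friday of November 2019: Nov 1 2019.
1st Friday of December 2019: Dec 6 2019.
January 2020 — 1st Friday is Jan 3 2020.
1st Friday of February 2020: Feb 7 2020.
March 2020 — 1st Friday is Mar 6 2020.
1st Friday of April 2020: Apr 3 2020.

Apr 3 2020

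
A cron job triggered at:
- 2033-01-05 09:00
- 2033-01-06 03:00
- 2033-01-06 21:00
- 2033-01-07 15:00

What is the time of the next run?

The interval is a steady 18 hours (18, 18, 18).
2033-01-07 15:00 + 18 h = 2033-01-08 09:00.

2033-01-08 09:00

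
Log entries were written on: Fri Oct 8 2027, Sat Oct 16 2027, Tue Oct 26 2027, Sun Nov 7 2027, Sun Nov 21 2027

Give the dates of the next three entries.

Gaps: 8, 10, 12, 14 days — each gap is 2 larger than the previous one.
Next gap: 16 days. Sun Nov 21 2027 + 16 days = Tue Dec 7 2027.
Next gap: 18 days. Tue Dec 7 2027 + 18 days = Sat Dec 25 2027.
Next gap: 20 days. Sat Dec 25 2027 + 20 days = Fri Jan 14 2028.

Tue Dec 7 2027, Sat Dec 25 2027, Fri Jan 14 2028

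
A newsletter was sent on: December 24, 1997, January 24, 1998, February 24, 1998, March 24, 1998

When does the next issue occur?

The day-of-month is always 24 (31, 31, 28 days between events).
So this recurs on the 24th of each month.
April 1998: April 24, 1998.

April 24, 1998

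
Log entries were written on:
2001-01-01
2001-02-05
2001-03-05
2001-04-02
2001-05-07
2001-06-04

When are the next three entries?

2001-07-02, 2001-08-06, 2001-09-03

All dates are Mondays, 35, 28, 28, 35, 28 days apart.
Specifically, the 1st Monday of each month.
1st Monday of July 2001: 2001-07-02.
August 2001 — 1st Monday is 2001-08-06.
September 2001 — 1st Monday is 2001-09-03.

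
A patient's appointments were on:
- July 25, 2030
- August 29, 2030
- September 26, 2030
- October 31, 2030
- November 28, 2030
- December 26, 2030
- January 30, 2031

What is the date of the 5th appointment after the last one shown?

All Thursdays; the gaps (35, 28, 35, 28, 28, 35) vary with month length.
This is the last Thursday of each month.
February 2031 ends with Thursday February 27, 2031.
March 2031 ends with Thursday March 27, 2031.
April 2031 ends with Thursday April 24, 2031.
May 2031 ends with Thursday May 29, 2031.
Last Thursday of June 2031: June 26, 2031.

June 26, 2031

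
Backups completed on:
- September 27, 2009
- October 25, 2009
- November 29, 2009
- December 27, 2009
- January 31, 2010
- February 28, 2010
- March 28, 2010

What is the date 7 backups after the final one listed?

All Sundays; the gaps (28, 35, 28, 35, 28, 28) vary with month length.
This is the last Sunday of each month.
April 2010 ends with Sunday April 25, 2010.
Last Sunday of May 2010: May 30, 2010.
Last Sunday of June 2010: June 27, 2010.
Last Sunday of July 2010: July 25, 2010.
Last Sunday of August 2010: August 29, 2010.
September 2010 ends with Sunday September 26, 2010.
October 2010 ends with Sunday October 31, 2010.

October 31, 2010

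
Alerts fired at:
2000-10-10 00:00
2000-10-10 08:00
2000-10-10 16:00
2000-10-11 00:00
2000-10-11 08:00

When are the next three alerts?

2000-10-11 16:00, 2000-10-12 00:00, 2000-10-12 08:00

Gaps: 8, 8, 8, 8 hours — each event is 8 hours after the previous one.
2000-10-11 08:00 + 8 h = 2000-10-11 16:00.
2000-10-11 16:00 + 8 h = 2000-10-12 00:00.
2000-10-12 00:00 + 8 h = 2000-10-12 08:00.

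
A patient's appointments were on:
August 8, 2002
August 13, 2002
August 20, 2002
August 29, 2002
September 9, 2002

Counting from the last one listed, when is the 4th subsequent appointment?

November 12, 2002

Intervals are 5, 7, 9, 11 days — an arithmetic progression with common difference 2.
Next gap: 13 days. September 9, 2002 + 13 days = September 22, 2002.
Next gap: 15 days. September 22, 2002 + 15 days = October 7, 2002.
Next gap: 17 days. October 7, 2002 + 17 days = October 24, 2002.
Next gap: 19 days. October 24, 2002 + 19 days = November 12, 2002.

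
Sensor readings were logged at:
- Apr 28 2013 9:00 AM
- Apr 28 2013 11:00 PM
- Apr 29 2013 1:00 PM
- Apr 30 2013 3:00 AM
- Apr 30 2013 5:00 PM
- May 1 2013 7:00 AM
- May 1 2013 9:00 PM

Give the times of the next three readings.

May 2 2013 11:00 AM, May 3 2013 1:00 AM, May 3 2013 3:00 PM

Gaps: 14, 14, 14, 14, 14, 14 hours — each event is 14 hours after the previous one.
May 1 2013 9:00 PM + 14 h = May 2 2013 11:00 AM.
May 2 2013 11:00 AM + 14 h = May 3 2013 1:00 AM.
May 3 2013 1:00 AM + 14 h = May 3 2013 3:00 PM.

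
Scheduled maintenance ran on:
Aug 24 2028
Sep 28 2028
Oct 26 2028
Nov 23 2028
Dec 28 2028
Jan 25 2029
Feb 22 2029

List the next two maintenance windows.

Mar 22 2029, Apr 26 2029

These are Thursdays at 28- or 35-day spacing (35, 28, 28, 35, 28, 28).
The pattern: 4th Thursday of the month.
4th Thursday of March 2029: Mar 22 2029.
April 2029 — 4th Thursday is Apr 26 2029.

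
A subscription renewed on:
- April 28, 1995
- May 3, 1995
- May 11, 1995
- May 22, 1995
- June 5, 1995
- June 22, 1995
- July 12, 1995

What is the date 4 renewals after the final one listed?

October 30, 1995

The spacing grows by 3 each time: 5, 8, 11, 14, 17, 20 days.
Next gap: 23 days. July 12, 1995 + 23 days = August 4, 1995.
Next gap: 26 days. August 4, 1995 + 26 days = August 30, 1995.
Next gap: 29 days. August 30, 1995 + 29 days = September 28, 1995.
Next gap: 32 days. September 28, 1995 + 32 days = October 30, 1995.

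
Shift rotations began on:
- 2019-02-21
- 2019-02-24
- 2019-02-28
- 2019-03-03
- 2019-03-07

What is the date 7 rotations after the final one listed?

2019-03-31

Every event lands on a Thursday or Sunday (gaps cycle 3, 4, 3, 4).
So the schedule is: every Thursday and Sunday.
The following Sunday is 2019-03-10.
Next Thursday: 2019-03-14.
The following Sunday is 2019-03-17.
The following Thursday is 2019-03-21.
The following Sunday is 2019-03-24.
Next Thursday: 2019-03-28.
Next Sunday: 2019-03-31.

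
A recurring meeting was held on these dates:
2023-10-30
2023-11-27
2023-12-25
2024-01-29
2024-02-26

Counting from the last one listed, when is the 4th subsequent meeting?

Every date is a Monday; gaps 28, 28, 35, 28 days.
Each is the last Monday of its month (at least one falls on the 29th or later, ruling out '4th Monday').
Last Monday of March 2024: 2024-03-25.
Last Monday of April 2024: 2024-04-29.
Last Monday of May 2024: 2024-05-27.
June 2024 ends with Monday 2024-06-24.

2024-06-24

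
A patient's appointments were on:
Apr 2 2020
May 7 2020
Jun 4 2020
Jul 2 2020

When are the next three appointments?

These are Thursdays at 28- or 35-day spacing (35, 28, 28).
The pattern: 1st Thursday of the month.
August 2020 — 1st Thursday is Aug 6 2020.
1st Thursday of September 2020: Sep 3 2020.
October 2020 — 1st Thursday is Oct 1 2020.

Aug 6 2020, Sep 3 2020, Oct 1 2020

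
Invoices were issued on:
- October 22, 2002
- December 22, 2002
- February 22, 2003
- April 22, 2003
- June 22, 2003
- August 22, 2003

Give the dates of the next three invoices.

Each date is the 22nd; the gaps (61, 62, 59, 61, 61) track the month lengths.
The rule is the 22nd of every 2 months.
Next: October 2003 → October 22, 2003.
Next: December 2003 → December 22, 2003.
Next: February 2004 → February 22, 2004.

October 22, 2003; December 22, 2003; February 22, 2004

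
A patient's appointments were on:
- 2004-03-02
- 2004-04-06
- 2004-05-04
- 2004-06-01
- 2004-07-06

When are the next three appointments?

2004-08-03, 2004-09-07, 2004-10-05

These are Tuesdays at 28- or 35-day spacing (35, 28, 28, 35).
The pattern: 1st Tuesday of the month.
1st Tuesday of August 2004: 2004-08-03.
September 2004 — 1st Tuesday is 2004-09-07.
1st Tuesday of October 2004: 2004-10-05.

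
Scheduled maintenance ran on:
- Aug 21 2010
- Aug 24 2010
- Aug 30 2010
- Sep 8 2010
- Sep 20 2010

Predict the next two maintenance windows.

Oct 5 2010, Oct 23 2010

The spacing grows by 3 each time: 3, 6, 9, 12 days.
Next gap: 15 days. Sep 20 2010 + 15 days = Oct 5 2010.
Next gap: 18 days. Oct 5 2010 + 18 days = Oct 23 2010.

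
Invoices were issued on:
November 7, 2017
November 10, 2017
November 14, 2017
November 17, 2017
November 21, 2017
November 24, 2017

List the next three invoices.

November 28, 2017; December 1, 2017; December 5, 2017

Gaps: 3, 4, 3, 4, 3 days — not constant, but cyclic with period 2.
The events fall on every Tuesday and Friday.
The following Tuesday is November 28, 2017.
Next Friday: December 1, 2017.
Next Tuesday: December 5, 2017.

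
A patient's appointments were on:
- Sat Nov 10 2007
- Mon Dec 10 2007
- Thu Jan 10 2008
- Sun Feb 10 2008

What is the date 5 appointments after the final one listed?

The day-of-month is always 10 (30, 31, 31 days between events).
So this recurs on the 10th of each month.
March 2008: Mon Mar 10 2008.
Next: April 2008 → Thu Apr 10 2008.
Next: May 2008 → Sat May 10 2008.
Next: June 2008 → Tue Jun 10 2008.
July 2008: Thu Jul 10 2008.

Thu Jul 10 2008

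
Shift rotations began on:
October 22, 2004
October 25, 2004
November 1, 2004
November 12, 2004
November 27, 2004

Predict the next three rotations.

Gaps: 3, 7, 11, 15 days — each gap is 4 larger than the previous one.
Next gap: 19 days. November 27, 2004 + 19 days = December 16, 2004.
Next gap: 23 days. December 16, 2004 + 23 days = January 8, 2005.
Next gap: 27 days. January 8, 2005 + 27 days = February 4, 2005.

December 16, 2004; January 8, 2005; February 4, 2005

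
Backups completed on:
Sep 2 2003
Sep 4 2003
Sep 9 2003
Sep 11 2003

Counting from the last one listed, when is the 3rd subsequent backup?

Sep 23 2003

Gaps: 2, 5, 2 days — not constant, but cyclic with period 2.
The events fall on every Tuesday and Thursday.
Next Tuesday: Sep 16 2003.
Next Thursday: Sep 18 2003.
Next Tuesday: Sep 23 2003.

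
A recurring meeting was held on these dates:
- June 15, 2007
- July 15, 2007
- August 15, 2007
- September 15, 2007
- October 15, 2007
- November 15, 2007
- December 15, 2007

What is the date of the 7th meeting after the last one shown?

July 15, 2008

Each date is the 15th; the gaps (30, 31, 31, 30, 31, 30) track the month lengths.
The rule is the 15th of each month.
Next: January 2008 → January 15, 2008.
Next: February 2008 → February 15, 2008.
Next: March 2008 → March 15, 2008.
April 2008: April 15, 2008.
Next: May 2008 → May 15, 2008.
June 2008: June 15, 2008.
Next: July 2008 → July 15, 2008.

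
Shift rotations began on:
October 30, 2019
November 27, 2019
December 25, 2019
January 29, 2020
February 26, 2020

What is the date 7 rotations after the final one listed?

All Wednesdays; the gaps (28, 28, 35, 28) vary with month length.
This is the last Wednesday of each month.
Last Wednesday of March 2020: March 25, 2020.
Last Wednesday of April 2020: April 29, 2020.
May 2020 ends with Wednesday May 27, 2020.
June 2020 ends with Wednesday June 24, 2020.
July 2020 ends with Wednesday July 29, 2020.
August 2020 ends with Wednesday August 26, 2020.
Last Wednesday of September 2020: September 30, 2020.

September 30, 2020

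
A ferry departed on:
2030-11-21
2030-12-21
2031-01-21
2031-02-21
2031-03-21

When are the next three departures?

The day-of-month is always 21 (30, 31, 31, 28 days between events).
So this recurs on the 21st of each month.
April 2031: 2031-04-21.
Next: May 2031 → 2031-05-21.
Next: June 2031 → 2031-06-21.

2031-04-21, 2031-05-21, 2031-06-21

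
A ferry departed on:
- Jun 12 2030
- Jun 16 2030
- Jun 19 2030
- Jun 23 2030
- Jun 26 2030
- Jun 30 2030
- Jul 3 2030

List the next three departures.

Jul 7 2030, Jul 10 2030, Jul 14 2030

Gaps: 4, 3, 4, 3, 4, 3 days — not constant, but cyclic with period 2.
The events fall on every Wednesday and Sunday.
The following Sunday is Jul 7 2030.
Next Wednesday: Jul 10 2030.
Next Sunday: Jul 14 2030.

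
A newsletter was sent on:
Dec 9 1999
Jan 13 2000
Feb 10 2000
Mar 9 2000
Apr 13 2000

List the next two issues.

Gaps: 35, 28, 28, 35 days — a mix of 28 and 35. Every date is a Thursday.
Each is the 2nd Thursday of its month.
May 2000 — 2nd Thursday is May 11 2000.
June 2000 — 2nd Thursday is Jun 8 2000.

May 11 2000, Jun 8 2000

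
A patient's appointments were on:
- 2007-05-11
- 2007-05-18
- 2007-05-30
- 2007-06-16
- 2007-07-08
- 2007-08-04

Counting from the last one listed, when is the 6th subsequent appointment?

The spacing grows by 5 each time: 7, 12, 17, 22, 27 days.
Next gap: 32 days. 2007-08-04 + 32 days = 2007-09-05.
Next gap: 37 days. 2007-09-05 + 37 days = 2007-10-12.
Next gap: 42 days. 2007-10-12 + 42 days = 2007-11-23.
Next gap: 47 days. 2007-11-23 + 47 days = 2008-01-09.
Next gap: 52 days. 2008-01-09 + 52 days = 2008-03-01.
Next gap: 57 days. 2008-03-01 + 57 days = 2008-04-27.

2008-04-27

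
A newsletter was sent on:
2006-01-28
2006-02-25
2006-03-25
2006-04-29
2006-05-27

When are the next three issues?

2006-06-24, 2006-07-29, 2006-08-26

These are Saturdays with 28, 28, 35, 28-day gaps.
Each is the final Saturday of its month — 2006-04-29 is past the 28th, so '4th Saturday' doesn't fit.
Last Saturday of June 2006: 2006-06-24.
July 2006 ends with Saturday 2006-07-29.
August 2006 ends with Saturday 2006-08-26.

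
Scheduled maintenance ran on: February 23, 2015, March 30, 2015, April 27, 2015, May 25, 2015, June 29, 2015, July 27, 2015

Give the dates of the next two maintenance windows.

These are Mondays with 35, 28, 28, 35, 28-day gaps.
Each is the final Monday of its month — March 30, 2015 is past the 28th, so '4th Monday' doesn't fit.
August 2015 ends with Monday August 31, 2015.
September 2015 ends with Monday September 28, 2015.

August 31, 2015; September 28, 2015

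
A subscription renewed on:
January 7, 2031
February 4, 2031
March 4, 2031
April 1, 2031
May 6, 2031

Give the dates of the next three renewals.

These are Tuesdays at 28- or 35-day spacing (28, 28, 28, 35).
The pattern: 1st Tuesday of the month.
June 2031 — 1st Tuesday is June 3, 2031.
1st Tuesday of July 2031: July 1, 2031.
August 2031 — 1st Tuesday is August 5, 2031.

June 3, 2031; July 1, 2031; August 5, 2031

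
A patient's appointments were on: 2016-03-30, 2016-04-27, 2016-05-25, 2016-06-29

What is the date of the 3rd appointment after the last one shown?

These are Wednesdays with 28, 28, 35-day gaps.
Each is the final Wednesday of its month — 2016-03-30 is past the 28th, so '4th Wednesday' doesn't fit.
July 2016 ends with Wednesday 2016-07-27.
Last Wednesday of August 2016: 2016-08-31.
September 2016 ends with Wednesday 2016-09-28.

2016-09-28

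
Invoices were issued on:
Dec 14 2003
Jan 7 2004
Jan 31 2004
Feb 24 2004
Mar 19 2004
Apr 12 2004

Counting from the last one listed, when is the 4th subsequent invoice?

Jul 17 2004

Every event comes 24 days after the last (24, 24, 24, 24, 24).
Apr 12 2004 + 24 days = May 6 2004.
May 6 2004 + 24 days = May 30 2004.
May 30 2004 + 24 days = Jun 23 2004.
Jun 23 2004 + 24 days = Jul 17 2004.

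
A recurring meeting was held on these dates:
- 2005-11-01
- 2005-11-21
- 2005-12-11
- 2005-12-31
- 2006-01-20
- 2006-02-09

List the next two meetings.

2006-03-01, 2006-03-21

Gaps between consecutive events: 20, 20, 20, 20, 20 days — a constant 20-day interval.
2006-02-09 + 20 days = 2006-03-01.
2006-03-01 + 20 days = 2006-03-21.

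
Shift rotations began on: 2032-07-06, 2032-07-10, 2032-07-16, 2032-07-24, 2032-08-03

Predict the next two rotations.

Intervals are 4, 6, 8, 10 days — an arithmetic progression with common difference 2.
Next gap: 12 days. 2032-08-03 + 12 days = 2032-08-15.
Next gap: 14 days. 2032-08-15 + 14 days = 2032-08-29.

2032-08-15, 2032-08-29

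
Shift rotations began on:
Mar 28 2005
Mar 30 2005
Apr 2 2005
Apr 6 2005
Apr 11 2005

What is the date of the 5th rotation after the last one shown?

May 21 2005

The spacing grows by 1 each time: 2, 3, 4, 5 days.
Next gap: 6 days. Apr 11 2005 + 6 days = Apr 17 2005.
Next gap: 7 days. Apr 17 2005 + 7 days = Apr 24 2005.
Next gap: 8 days. Apr 24 2005 + 8 days = May 2 2005.
Next gap: 9 days. May 2 2005 + 9 days = May 11 2005.
Next gap: 10 days. May 11 2005 + 10 days = May 21 2005.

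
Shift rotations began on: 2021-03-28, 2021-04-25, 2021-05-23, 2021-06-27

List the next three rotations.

These are Sundays at 28- or 35-day spacing (28, 28, 35).
The pattern: 4th Sunday of the month.
July 2021 — 4th Sunday is 2021-07-25.
4th Sunday of August 2021: 2021-08-22.
4th Sunday of September 2021: 2021-09-26.

2021-07-25, 2021-08-22, 2021-09-26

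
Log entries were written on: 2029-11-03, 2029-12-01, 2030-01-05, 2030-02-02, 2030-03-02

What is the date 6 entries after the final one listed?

2030-09-07

These are Saturdays at 28- or 35-day spacing (28, 35, 28, 28).
The pattern: 1st Saturday of the month.
1st Saturday of April 2030: 2030-04-06.
May 2030 — 1st Saturday is 2030-05-04.
1st Saturday of June 2030: 2030-06-01.
July 2030 — 1st Saturday is 2030-07-06.
1st Saturday of August 2030: 2030-08-03.
1st Saturday of September 2030: 2030-09-07.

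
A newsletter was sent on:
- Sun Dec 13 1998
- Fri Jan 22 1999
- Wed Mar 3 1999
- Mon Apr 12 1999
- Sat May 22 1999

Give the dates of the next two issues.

Thu Jul 1 1999, Tue Aug 10 1999

Gaps between consecutive events: 40, 40, 40, 40 days — a constant 40-day interval.
Sat May 22 1999 + 40 days = Thu Jul 1 1999.
Thu Jul 1 1999 + 40 days = Tue Aug 10 1999.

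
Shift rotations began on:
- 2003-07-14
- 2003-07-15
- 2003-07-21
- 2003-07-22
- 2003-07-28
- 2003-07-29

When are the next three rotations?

2003-08-04, 2003-08-05, 2003-08-11

The gap pattern 1, 6, 1, 6, 1 repeats every 2 events.
These are the Mondays and Tuesdays of each week.
The following Monday is 2003-08-04.
Next Tuesday: 2003-08-05.
Next Monday: 2003-08-11.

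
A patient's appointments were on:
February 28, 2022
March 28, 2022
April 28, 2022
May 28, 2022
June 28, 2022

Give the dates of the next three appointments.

July 28, 2022; August 28, 2022; September 28, 2022

The day-of-month is always 28 (28, 31, 30, 31 days between events).
So this recurs on the 28th of each month.
Next: July 2022 → July 28, 2022.
Next: August 2022 → August 28, 2022.
Next: September 2022 → September 28, 2022.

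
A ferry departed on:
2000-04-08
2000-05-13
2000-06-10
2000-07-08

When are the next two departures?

2000-08-12, 2000-09-09

All dates are Saturdays, 35, 28, 28 days apart.
Specifically, the 2nd Saturday of each month.
2nd Saturday of August 2000: 2000-08-12.
2nd Saturday of September 2000: 2000-09-09.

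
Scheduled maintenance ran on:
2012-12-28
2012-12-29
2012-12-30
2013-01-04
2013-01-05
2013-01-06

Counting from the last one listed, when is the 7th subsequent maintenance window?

Gaps: 1, 1, 5, 1, 1 days — not constant, but cyclic with period 3.
The events fall on every Friday, Saturday and Sunday.
The following Friday is 2013-01-11.
Next Saturday: 2013-01-12.
The following Sunday is 2013-01-13.
Next Friday: 2013-01-18.
The following Saturday is 2013-01-19.
Next Sunday: 2013-01-20.
The following Friday is 2013-01-25.

2013-01-25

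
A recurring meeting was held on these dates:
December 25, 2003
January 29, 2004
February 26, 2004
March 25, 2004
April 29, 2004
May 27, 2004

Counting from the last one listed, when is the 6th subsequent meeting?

These are Thursdays with 35, 28, 28, 35, 28-day gaps.
Each is the final Thursday of its month — January 29, 2004 is past the 28th, so '4th Thursday' doesn't fit.
Last Thursday of June 2004: June 24, 2004.
Last Thursday of July 2004: July 29, 2004.
August 2004 ends with Thursday August 26, 2004.
September 2004 ends with Thursday September 30, 2004.
October 2004 ends with Thursday October 28, 2004.
Last Thursday of November 2004: November 25, 2004.

November 25, 2004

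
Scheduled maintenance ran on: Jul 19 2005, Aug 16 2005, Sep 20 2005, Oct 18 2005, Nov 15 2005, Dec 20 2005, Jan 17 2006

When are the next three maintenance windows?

Feb 21 2006, Mar 21 2006, Apr 18 2006

All dates are Tuesdays, 28, 35, 28, 28, 35, 28 days apart.
Specifically, the 3rd Tuesday of each month.
3rd Tuesday of February 2006: Feb 21 2006.
March 2006 — 3rd Tuesday is Mar 21 2006.
3rd Tuesday of April 2006: Apr 18 2006.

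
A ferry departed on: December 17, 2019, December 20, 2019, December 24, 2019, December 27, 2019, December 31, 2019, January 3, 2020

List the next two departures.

Gaps: 3, 4, 3, 4, 3 days — not constant, but cyclic with period 2.
The events fall on every Tuesday and Friday.
The following Tuesday is January 7, 2020.
The following Friday is January 10, 2020.

January 7, 2020; January 10, 2020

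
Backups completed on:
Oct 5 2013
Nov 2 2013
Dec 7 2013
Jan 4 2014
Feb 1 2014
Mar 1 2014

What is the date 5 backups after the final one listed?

Aug 2 2014

Gaps: 28, 35, 28, 28, 28 days — a mix of 28 and 35. Every date is a Saturday.
Each is the 1st Saturday of its month.
April 2014 — 1st Saturday is Apr 5 2014.
May 2014 — 1st Saturday is May 3 2014.
June 2014 — 1st Saturday is Jun 7 2014.
July 2014 — 1st Saturday is Jul 5 2014.
August 2014 — 1st Saturday is Aug 2 2014.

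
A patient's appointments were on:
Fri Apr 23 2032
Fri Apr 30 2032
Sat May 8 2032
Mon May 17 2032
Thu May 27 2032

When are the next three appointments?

Gaps: 7, 8, 9, 10 days — each gap is 1 larger than the previous one.
Next gap: 11 days. Thu May 27 2032 + 11 days = Mon Jun 7 2032.
Next gap: 12 days. Mon Jun 7 2032 + 12 days = Sat Jun 19 2032.
Next gap: 13 days. Sat Jun 19 2032 + 13 days = Fri Jul 2 2032.

Mon Jun 7 2032, Sat Jun 19 2032, Fri Jul 2 2032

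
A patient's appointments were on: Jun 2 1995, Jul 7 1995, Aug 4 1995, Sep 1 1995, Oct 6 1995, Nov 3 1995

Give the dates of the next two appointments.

Dec 1 1995, Jan 5 1996

All dates are Fridays, 35, 28, 28, 35, 28 days apart.
Specifically, the 1st Friday of each month.
December 1995 — 1st Friday is Dec 1 1995.
January 1996 — 1st Friday is Jan 5 1996.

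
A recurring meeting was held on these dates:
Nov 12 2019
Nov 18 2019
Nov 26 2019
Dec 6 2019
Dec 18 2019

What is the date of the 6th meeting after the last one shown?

Apr 10 2020

The spacing grows by 2 each time: 6, 8, 10, 12 days.
Next gap: 14 days. Dec 18 2019 + 14 days = Jan 1 2020.
Next gap: 16 days. Jan 1 2020 + 16 days = Jan 17 2020.
Next gap: 18 days. Jan 17 2020 + 18 days = Feb 4 2020.
Next gap: 20 days. Feb 4 2020 + 20 days = Feb 24 2020.
Next gap: 22 days. Feb 24 2020 + 22 days = Mar 17 2020.
Next gap: 24 days. Mar 17 2020 + 24 days = Apr 10 2020.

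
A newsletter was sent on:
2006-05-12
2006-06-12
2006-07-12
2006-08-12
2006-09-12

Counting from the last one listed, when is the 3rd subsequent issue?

2006-12-12

Gaps: 31, 30, 31, 31 days — not constant. Every event is on the 12th of the month.
Pattern: the 12th of each month.
October 2006: 2006-10-12.
November 2006: 2006-11-12.
December 2006: 2006-12-12.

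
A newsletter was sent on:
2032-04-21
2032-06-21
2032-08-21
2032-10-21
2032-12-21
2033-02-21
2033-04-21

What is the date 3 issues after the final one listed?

2033-10-21

The day-of-month is always 21 (61, 61, 61, 61, 62, 59 days between events).
So this recurs on the 21st of every 2 months.
Next: June 2033 → 2033-06-21.
August 2033: 2033-08-21.
Next: October 2033 → 2033-10-21.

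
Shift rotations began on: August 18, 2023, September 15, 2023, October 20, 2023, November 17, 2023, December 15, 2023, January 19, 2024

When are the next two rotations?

Gaps: 28, 35, 28, 28, 35 days — a mix of 28 and 35. Every date is a Friday.
Each is the 3rd Friday of its month.
3rd Friday of February 2024: February 16, 2024.
3rd Friday of March 2024: March 15, 2024.

February 16, 2024; March 15, 2024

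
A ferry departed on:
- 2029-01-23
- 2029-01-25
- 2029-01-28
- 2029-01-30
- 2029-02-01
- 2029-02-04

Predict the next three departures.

2029-02-06, 2029-02-08, 2029-02-11

The gap pattern 2, 3, 2, 2, 3 repeats every 3 events.
These are the Tuesdays, Thursdays and Sundays of each week.
The following Tuesday is 2029-02-06.
Next Thursday: 2029-02-08.
Next Sunday: 2029-02-11.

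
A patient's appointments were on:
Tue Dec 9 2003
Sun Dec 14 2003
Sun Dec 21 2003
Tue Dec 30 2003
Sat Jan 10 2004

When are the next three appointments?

Gaps: 5, 7, 9, 11 days — each gap is 2 larger than the previous one.
Next gap: 13 days. Sat Jan 10 2004 + 13 days = Fri Jan 23 2004.
Next gap: 15 days. Fri Jan 23 2004 + 15 days = Sat Feb 7 2004.
Next gap: 17 days. Sat Feb 7 2004 + 17 days = Tue Feb 24 2004.

Fri Jan 23 2004, Sat Feb 7 2004, Tue Feb 24 2004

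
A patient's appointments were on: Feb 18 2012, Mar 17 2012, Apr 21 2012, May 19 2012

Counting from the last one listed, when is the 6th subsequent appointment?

These are Saturdays at 28- or 35-day spacing (28, 35, 28).
The pattern: 3rd Saturday of the month.
3rd Saturday of June 2012: Jun 16 2012.
3rd Saturday of July 2012: Jul 21 2012.
August 2012 — 3rd Saturday is Aug 18 2012.
September 2012 — 3rd Saturday is Sep 15 2012.
3rd Saturday of October 2012: Oct 20 2012.
3rd Saturday of November 2012: Nov 17 2012.

Nov 17 2012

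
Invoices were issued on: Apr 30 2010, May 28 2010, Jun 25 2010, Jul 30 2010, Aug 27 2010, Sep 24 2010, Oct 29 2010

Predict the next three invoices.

These are Fridays with 28, 28, 35, 28, 28, 35-day gaps.
Each is the final Friday of its month — Apr 30 2010 is past the 28th, so '4th Friday' doesn't fit.
November 2010 ends with Friday Nov 26 2010.
December 2010 ends with Friday Dec 31 2010.
January 2011 ends with Friday Jan 28 2011.

Nov 26 2010, Dec 31 2010, Jan 28 2011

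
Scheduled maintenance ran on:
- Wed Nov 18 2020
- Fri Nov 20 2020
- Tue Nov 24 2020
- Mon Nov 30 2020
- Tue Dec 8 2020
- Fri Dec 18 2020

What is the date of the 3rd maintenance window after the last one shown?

The spacing grows by 2 each time: 2, 4, 6, 8, 10 days.
Next gap: 12 days. Fri Dec 18 2020 + 12 days = Wed Dec 30 2020.
Next gap: 14 days. Wed Dec 30 2020 + 14 days = Wed Jan 13 2021.
Next gap: 16 days. Wed Jan 13 2021 + 16 days = Fri Jan 29 2021.

Fri Jan 29 2021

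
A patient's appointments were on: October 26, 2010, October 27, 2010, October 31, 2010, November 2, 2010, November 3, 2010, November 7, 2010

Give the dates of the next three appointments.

Every event lands on a Tuesday or Wednesday or Sunday (gaps cycle 1, 4, 2, 1, 4).
So the schedule is: every Tuesday, Wednesday and Sunday.
The following Tuesday is November 9, 2010.
The following Wednesday is November 10, 2010.
The following Sunday is November 14, 2010.

November 9, 2010; November 10, 2010; November 14, 2010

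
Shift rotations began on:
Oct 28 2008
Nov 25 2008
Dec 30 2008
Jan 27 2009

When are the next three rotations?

Every date is a Tuesday; gaps 28, 35, 28 days.
Each is the last Tuesday of its month (at least one falls on the 29th or later, ruling out '4th Tuesday').
February 2009 ends with Tuesday Feb 24 2009.
Last Tuesday of March 2009: Mar 31 2009.
Last Tuesday of April 2009: Apr 28 2009.

Feb 24 2009, Mar 31 2009, Apr 28 2009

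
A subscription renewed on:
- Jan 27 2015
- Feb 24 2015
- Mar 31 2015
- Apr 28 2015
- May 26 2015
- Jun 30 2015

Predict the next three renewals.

Jul 28 2015, Aug 25 2015, Sep 29 2015

Every date is a Tuesday; gaps 28, 35, 28, 28, 35 days.
Each is the last Tuesday of its month (at least one falls on the 29th or later, ruling out '4th Tuesday').
Last Tuesday of July 2015: Jul 28 2015.
Last Tuesday of August 2015: Aug 25 2015.
September 2015 ends with Tuesday Sep 29 2015.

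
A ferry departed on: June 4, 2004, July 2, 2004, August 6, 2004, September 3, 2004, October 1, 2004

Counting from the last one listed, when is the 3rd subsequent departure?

These are Fridays at 28- or 35-day spacing (28, 35, 28, 28).
The pattern: 1st Friday of the month.
November 2004 — 1st Friday is November 5, 2004.
1st Friday of December 2004: December 3, 2004.
January 2005 — 1st Friday is January 7, 2005.

January 7, 2005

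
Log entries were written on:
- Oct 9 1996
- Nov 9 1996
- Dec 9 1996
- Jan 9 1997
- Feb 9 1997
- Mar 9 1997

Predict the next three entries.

Apr 9 1997, May 9 1997, Jun 9 1997

Gaps: 31, 30, 31, 31, 28 days — not constant. Every event is on the 9th of the month.
Pattern: the 9th of each month.
Next: April 1997 → Apr 9 1997.
May 1997: May 9 1997.
June 1997: Jun 9 1997.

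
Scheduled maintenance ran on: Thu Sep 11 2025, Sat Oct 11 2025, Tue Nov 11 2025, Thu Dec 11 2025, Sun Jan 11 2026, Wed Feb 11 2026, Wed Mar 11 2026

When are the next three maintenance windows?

Gaps: 30, 31, 30, 31, 31, 28 days — not constant. Every event is on the 11th of the month.
Pattern: the 11th of each month.
April 2026: Sat Apr 11 2026.
Next: May 2026 → Mon May 11 2026.
June 2026: Thu Jun 11 2026.

Sat Apr 11 2026, Mon May 11 2026, Thu Jun 11 2026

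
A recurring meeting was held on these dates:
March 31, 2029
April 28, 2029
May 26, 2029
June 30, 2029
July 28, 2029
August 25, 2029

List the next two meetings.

September 29, 2029; October 27, 2029

Every date is a Saturday; gaps 28, 28, 35, 28, 28 days.
Each is the last Saturday of its month (at least one falls on the 29th or later, ruling out '4th Saturday').
Last Saturday of September 2029: September 29, 2029.
Last Saturday of October 2029: October 27, 2029.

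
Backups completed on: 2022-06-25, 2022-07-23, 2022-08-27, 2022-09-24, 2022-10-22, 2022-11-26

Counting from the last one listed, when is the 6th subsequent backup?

All dates are Saturdays, 28, 35, 28, 28, 35 days apart.
Specifically, the 4th Saturday of each month.
4th Saturday of December 2022: 2022-12-24.
January 2023 — 4th Saturday is 2023-01-28.
4th Saturday of February 2023: 2023-02-25.
March 2023 — 4th Saturday is 2023-03-25.
April 2023 — 4th Saturday is 2023-04-22.
May 2023 — 4th Saturday is 2023-05-27.

2023-05-27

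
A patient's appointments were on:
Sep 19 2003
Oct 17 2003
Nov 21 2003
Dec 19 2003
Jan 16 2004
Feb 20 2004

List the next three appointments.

Mar 19 2004, Apr 16 2004, May 21 2004

Gaps: 28, 35, 28, 28, 35 days — a mix of 28 and 35. Every date is a Friday.
Each is the 3rd Friday of its month.
3rd Friday of March 2004: Mar 19 2004.
April 2004 — 3rd Friday is Apr 16 2004.
May 2004 — 3rd Friday is May 21 2004.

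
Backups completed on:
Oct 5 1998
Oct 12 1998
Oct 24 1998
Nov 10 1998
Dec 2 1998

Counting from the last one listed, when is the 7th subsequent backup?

Gaps: 7, 12, 17, 22 days — each gap is 5 larger than the previous one.
Next gap: 27 days. Dec 2 1998 + 27 days = Dec 29 1998.
Next gap: 32 days. Dec 29 1998 + 32 days = Jan 30 1999.
Next gap: 37 days. Jan 30 1999 + 37 days = Mar 8 1999.
Next gap: 42 days. Mar 8 1999 + 42 days = Apr 19 1999.
Next gap: 47 days. Apr 19 1999 + 47 days = Jun 5 1999.
Next gap: 52 days. Jun 5 1999 + 52 days = Jul 27 1999.
Next gap: 57 days. Jul 27 1999 + 57 days = Sep 22 1999.

Sep 22 1999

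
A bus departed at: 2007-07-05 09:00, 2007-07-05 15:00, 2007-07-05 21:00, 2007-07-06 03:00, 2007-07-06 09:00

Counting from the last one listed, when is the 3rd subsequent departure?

2007-07-07 03:00

Gaps: 6, 6, 6, 6 hours — each event is 6 hours after the previous one.
2007-07-06 09:00 + 6 h = 2007-07-06 15:00.
2007-07-06 15:00 + 6 h = 2007-07-06 21:00.
2007-07-06 21:00 + 6 h = 2007-07-07 03:00.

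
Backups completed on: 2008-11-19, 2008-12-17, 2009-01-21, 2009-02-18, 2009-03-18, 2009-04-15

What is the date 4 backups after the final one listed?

These are Wednesdays at 28- or 35-day spacing (28, 35, 28, 28, 28).
The pattern: 3rd Wednesday of the month.
3rd Wednesday of May 2009: 2009-05-20.
June 2009 — 3rd Wednesday is 2009-06-17.
3rd Wednesday of July 2009: 2009-07-15.
August 2009 — 3rd Wednesday is 2009-08-19.

2009-08-19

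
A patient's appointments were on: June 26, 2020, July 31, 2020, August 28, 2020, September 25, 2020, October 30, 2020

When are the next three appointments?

November 27, 2020; December 25, 2020; January 29, 2021

All Fridays; the gaps (35, 28, 28, 35) vary with month length.
This is the last Friday of each month.
Last Friday of November 2020: November 27, 2020.
December 2020 ends with Friday December 25, 2020.
Last Friday of January 2021: January 29, 2021.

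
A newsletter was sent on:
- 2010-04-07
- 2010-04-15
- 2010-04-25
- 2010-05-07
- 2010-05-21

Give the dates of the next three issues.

2010-06-06, 2010-06-24, 2010-07-14

The spacing grows by 2 each time: 8, 10, 12, 14 days.
Next gap: 16 days. 2010-05-21 + 16 days = 2010-06-06.
Next gap: 18 days. 2010-06-06 + 18 days = 2010-06-24.
Next gap: 20 days. 2010-06-24 + 20 days = 2010-07-14.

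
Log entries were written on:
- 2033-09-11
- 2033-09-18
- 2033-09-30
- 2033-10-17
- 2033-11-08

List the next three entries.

2033-12-05, 2034-01-06, 2034-02-12

Intervals are 7, 12, 17, 22 days — an arithmetic progression with common difference 5.
Next gap: 27 days. 2033-11-08 + 27 days = 2033-12-05.
Next gap: 32 days. 2033-12-05 + 32 days = 2034-01-06.
Next gap: 37 days. 2034-01-06 + 37 days = 2034-02-12.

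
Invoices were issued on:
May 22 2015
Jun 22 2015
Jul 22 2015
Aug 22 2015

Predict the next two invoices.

Sep 22 2015, Oct 22 2015

Gaps: 31, 30, 31 days — not constant. Every event is on the 22nd of the month.
Pattern: the 22nd of each month.
September 2015: Sep 22 2015.
Next: October 2015 → Oct 22 2015.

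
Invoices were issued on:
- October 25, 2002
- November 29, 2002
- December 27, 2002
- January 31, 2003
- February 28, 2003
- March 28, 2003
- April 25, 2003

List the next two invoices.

Every date is a Friday; gaps 35, 28, 35, 28, 28, 28 days.
Each is the last Friday of its month (at least one falls on the 29th or later, ruling out '4th Friday').
May 2003 ends with Friday May 30, 2003.
June 2003 ends with Friday June 27, 2003.

May 30, 2003; June 27, 2003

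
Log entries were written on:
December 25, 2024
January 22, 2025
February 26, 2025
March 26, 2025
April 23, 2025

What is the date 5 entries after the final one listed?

September 24, 2025

All dates are Wednesdays, 28, 35, 28, 28 days apart.
Specifically, the 4th Wednesday of each month.
May 2025 — 4th Wednesday is May 28, 2025.
4th Wednesday of June 2025: June 25, 2025.
4th Wednesday of July 2025: July 23, 2025.
4th Wednesday of August 2025: August 27, 2025.
September 2025 — 4th Wednesday is September 24, 2025.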